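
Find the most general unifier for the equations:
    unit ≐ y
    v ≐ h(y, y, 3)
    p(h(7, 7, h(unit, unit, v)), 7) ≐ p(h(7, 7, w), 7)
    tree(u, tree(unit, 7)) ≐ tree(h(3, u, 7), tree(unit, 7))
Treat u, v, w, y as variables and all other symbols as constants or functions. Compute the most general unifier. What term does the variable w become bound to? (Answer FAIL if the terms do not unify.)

FAIL

Bind y := unit; substituting into the one remaining equation that mentions y gives: v ≐ h(unit, unit, 3).
Bind v := h(unit, unit, 3); substituting into the one remaining equation that mentions v gives: p(h(7, 7, h(unit, unit, h(unit, unit, 3))), 7) ≐ p(h(7, 7, w), 7).
Decompose p/2: h(7, 7, h(unit, unit, h(unit, unit, 3))) ≐ h(7, 7, w),  7 ≐ 7.
Decompose h/3: 7 ≐ 7,  7 ≐ 7,  h(unit, unit, h(unit, unit, 3)) ≐ w.
Delete trivial equation 7 ≐ 7.
Delete trivial equation 7 ≐ 7.
Bind w := h(unit, unit, h(unit, unit, 3)); no other remaining equation mentions w.
Delete trivial equation 7 ≐ 7.
Decompose tree/2: u ≐ h(3, u, 7),  tree(unit, 7) ≐ tree(unit, 7).
Occurs check fails: u occurs in h(3, u, 7); the equation u ≐ h(3, u, 7) has no finite solution.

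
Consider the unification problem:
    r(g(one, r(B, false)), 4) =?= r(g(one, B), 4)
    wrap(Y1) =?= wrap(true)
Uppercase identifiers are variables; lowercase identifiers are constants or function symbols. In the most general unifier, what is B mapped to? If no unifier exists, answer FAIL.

Decompose r/2: g(one, r(B, false)) =?= g(one, B),  4 =?= 4.
Decompose g/2: one =?= one,  r(B, false) =?= B.
Delete trivial equation one =?= one.
Occurs check fails: B occurs in r(B, false); the equation B =?= r(B, false) has no finite solution.

FAIL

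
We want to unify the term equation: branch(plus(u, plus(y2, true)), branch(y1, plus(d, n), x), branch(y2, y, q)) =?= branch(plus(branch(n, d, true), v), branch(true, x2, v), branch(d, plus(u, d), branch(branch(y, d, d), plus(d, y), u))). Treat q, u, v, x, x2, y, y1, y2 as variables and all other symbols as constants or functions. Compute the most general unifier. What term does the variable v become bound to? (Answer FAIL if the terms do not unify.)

plus(d, true)

Decompose branch/3: plus(u, plus(y2, true)) =?= plus(branch(n, d, true), v),  branch(y1, plus(d, n), x) =?= branch(true, x2, v),  branch(y2, y, q) =?= branch(d, plus(u, d), branch(branch(y, d, d), plus(d, y), u)).
Decompose plus/2: u =?= branch(n, d, true),  plus(y2, true) =?= v.
Bind u := branch(n, d, true); substituting into the one remaining equation that mentions u gives: branch(y2, y, q) =?= branch(d, plus(branch(n, d, true), d), branch(branch(y, d, d), plus(d, y), branch(n, d, true))).
Bind v := plus(y2, true); substituting into the one remaining equation that mentions v gives: branch(y1, plus(d, n), x) =?= branch(true, x2, plus(y2, true)).
Decompose branch/3: y1 =?= true,  plus(d, n) =?= x2,  x =?= plus(y2, true).
Bind y1 := true; no other remaining equation mentions y1.
Bind x2 := plus(d, n); no other remaining equation mentions x2.
Bind x := plus(y2, true); no other remaining equation mentions x.
Decompose branch/3: y2 =?= d,  y =?= plus(branch(n, d, true), d),  q =?= branch(branch(y, d, d), plus(d, y), branch(n, d, true)).
Bind y2 := d; no other remaining equation mentions y2. Substituting into the earlier bindings gives v := plus(d, true), x := plus(d, true).
Bind y := plus(branch(n, d, true), d); substituting into the remaining equation gives: q =?= branch(branch(plus(branch(n, d, true), d), d, d), plus(d, plus(branch(n, d, true), d)), branch(n, d, true)).
Bind q := branch(branch(plus(branch(n, d, true), d), d, d), plus(d, plus(branch(n, d, true), d)), branch(n, d, true)).
MGU = { u ↦ branch(n, d, true), v ↦ plus(d, true), y1 ↦ true, x2 ↦ plus(d, n), x ↦ plus(d, true), y2 ↦ d, y ↦ plus(branch(n, d, true), d), q ↦ branch(branch(plus(branch(n, d, true), d), d, d), plus(d, plus(branch(n, d, true), d)), branch(n, d, true)) }, so v ↦ plus(d, true).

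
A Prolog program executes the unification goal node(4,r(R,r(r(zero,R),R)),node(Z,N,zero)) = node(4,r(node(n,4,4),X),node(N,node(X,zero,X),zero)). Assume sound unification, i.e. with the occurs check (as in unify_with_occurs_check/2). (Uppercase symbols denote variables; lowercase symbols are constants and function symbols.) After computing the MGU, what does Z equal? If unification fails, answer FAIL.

node(r(r(zero,node(n,4,4)),node(n,4,4)),zero,r(r(zero,node(n,4,4)),node(n,4,4)))

Decompose node/3: 4 = 4,  r(R,r(r(zero,R),R)) = r(node(n,4,4),X),  node(Z,N,zero) = node(N,node(X,zero,X),zero).
Delete trivial equation 4 = 4.
Decompose r/2: R = node(n,4,4),  r(r(zero,R),R) = X.
Bind R := node(n,4,4); substituting into the one remaining equation that mentions R gives: r(r(zero,node(n,4,4)),node(n,4,4)) = X.
Bind X := r(r(zero,node(n,4,4)),node(n,4,4)); substituting into the remaining equation gives: node(Z,N,zero) = node(N,node(r(r(zero,node(n,4,4)),node(n,4,4)),zero,r(r(zero,node(n,4,4)),node(n,4,4))),zero).
Decompose node/3: Z = N,  N = node(r(r(zero,node(n,4,4)),node(n,4,4)),zero,r(r(zero,node(n,4,4)),node(n,4,4))),  zero = zero.
Bind Z := N; no other remaining equation mentions Z.
Bind N := node(r(r(zero,node(n,4,4)),node(n,4,4)),zero,r(r(zero,node(n,4,4)),node(n,4,4))); no other remaining equation mentions N. Substituting into the earlier binding gives Z := node(r(r(zero,node(n,4,4)),node(n,4,4)),zero,r(r(zero,node(n,4,4)),node(n,4,4))).
Delete trivial equation zero = zero.
MGU = { R ↦ node(n,4,4), X ↦ r(r(zero,node(n,4,4)),node(n,4,4)), Z ↦ node(r(r(zero,node(n,4,4)),node(n,4,4)),zero,r(r(zero,node(n,4,4)),node(n,4,4))), N ↦ node(r(r(zero,node(n,4,4)),node(n,4,4)),zero,r(r(zero,node(n,4,4)),node(n,4,4))) }, so Z ↦ node(r(r(zero,node(n,4,4)),node(n,4,4)),zero,r(r(zero,node(n,4,4)),node(n,4,4))).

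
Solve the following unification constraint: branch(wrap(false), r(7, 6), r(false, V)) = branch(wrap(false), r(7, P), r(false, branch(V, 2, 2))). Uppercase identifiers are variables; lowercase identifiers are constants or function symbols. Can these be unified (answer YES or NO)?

Decompose branch/3: wrap(false) = wrap(false),  r(7, 6) = r(7, P),  r(false, V) = r(false, branch(V, 2, 2)).
Delete trivial equation wrap(false) = wrap(false).
Decompose r/2: 7 = 7,  6 = P.
Delete trivial equation 7 = 7.
Bind P := 6; no other remaining equation mentions P.
Decompose r/2: false = false,  V = branch(V, 2, 2).
Delete trivial equation false = false.
Occurs check fails: V occurs in branch(V, 2, 2); the equation V = branch(V, 2, 2) has no finite solution.

NO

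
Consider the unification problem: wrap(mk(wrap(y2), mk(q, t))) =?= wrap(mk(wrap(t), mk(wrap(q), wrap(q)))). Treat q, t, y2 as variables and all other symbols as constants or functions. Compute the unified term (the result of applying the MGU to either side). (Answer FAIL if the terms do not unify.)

FAIL

Decompose wrap/1: mk(wrap(y2), mk(q, t)) =?= mk(wrap(t), mk(wrap(q), wrap(q))).
Decompose mk/2: wrap(y2) =?= wrap(t),  mk(q, t) =?= mk(wrap(q), wrap(q)).
Decompose wrap/1: y2 =?= t.
Bind y2 := t; no other remaining equation mentions y2.
Decompose mk/2: q =?= wrap(q),  t =?= wrap(q).
Occurs check fails: q occurs in wrap(q); the equation q =?= wrap(q) has no finite solution.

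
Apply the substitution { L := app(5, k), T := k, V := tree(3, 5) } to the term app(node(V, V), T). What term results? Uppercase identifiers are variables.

Replace each occurrence of T with k.
Replace each occurrence of V with tree(3, 5).
Result: app(node(tree(3, 5), tree(3, 5)), k).

app(node(tree(3, 5), tree(3, 5)), k)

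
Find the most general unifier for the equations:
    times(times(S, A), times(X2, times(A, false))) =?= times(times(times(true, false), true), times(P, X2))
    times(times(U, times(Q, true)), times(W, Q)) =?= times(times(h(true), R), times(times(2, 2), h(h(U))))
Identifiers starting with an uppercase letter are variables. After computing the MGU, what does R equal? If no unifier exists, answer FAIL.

Decompose times/2: times(S, A) =?= times(times(true, false), true),  times(X2, times(A, false)) =?= times(P, X2).
Decompose times/2: S =?= times(true, false),  A =?= true.
Bind S := times(true, false); no other remaining equation mentions S.
Bind A := true; substituting into the one remaining equation that mentions A gives: times(X2, times(true, false)) =?= times(P, X2).
Decompose times/2: X2 =?= P,  times(true, false) =?= X2.
Bind X2 := P; substituting into the one remaining equation that mentions X2 gives: times(true, false) =?= P.
Bind P := times(true, false); no other remaining equation mentions P. Substituting into the earlier binding gives X2 := times(true, false).
Decompose times/2: times(U, times(Q, true)) =?= times(h(true), R),  times(W, Q) =?= times(times(2, 2), h(h(U))).
Decompose times/2: U =?= h(true),  times(Q, true) =?= R.
Bind U := h(true); substituting into the one remaining equation that mentions U gives: times(W, Q) =?= times(times(2, 2), h(h(h(true)))).
Bind R := times(Q, true); no other remaining equation mentions R.
Decompose times/2: W =?= times(2, 2),  Q =?= h(h(h(true))).
Bind W := times(2, 2); no other remaining equation mentions W.
Bind Q := h(h(h(true))). Substituting into the earlier binding gives R := times(h(h(h(true))), true).
MGU = { S := times(true, false), A := true, X2 := times(true, false), P := times(true, false), U := h(true), R := times(h(h(h(true))), true), W := times(2, 2), Q := h(h(h(true))) }, so R := times(h(h(h(true))), true).

times(h(h(h(true))), true)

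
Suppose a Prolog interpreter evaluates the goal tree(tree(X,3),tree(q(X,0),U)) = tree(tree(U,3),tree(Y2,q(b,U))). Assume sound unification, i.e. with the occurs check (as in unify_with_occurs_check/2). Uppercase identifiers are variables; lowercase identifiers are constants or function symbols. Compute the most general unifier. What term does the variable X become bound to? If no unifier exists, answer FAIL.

FAIL

Decompose tree/2: tree(X,3) = tree(U,3),  tree(q(X,0),U) = tree(Y2,q(b,U)).
Decompose tree/2: X = U,  3 = 3.
Bind X := U; substituting into the one remaining equation that mentions X gives: tree(q(U,0),U) = tree(Y2,q(b,U)).
Delete trivial equation 3 = 3.
Decompose tree/2: q(U,0) = Y2,  U = q(b,U).
Bind Y2 := q(U,0); no other remaining equation mentions Y2.
Occurs check fails: U occurs in q(b,U); the equation U = q(b,U) has no finite solution.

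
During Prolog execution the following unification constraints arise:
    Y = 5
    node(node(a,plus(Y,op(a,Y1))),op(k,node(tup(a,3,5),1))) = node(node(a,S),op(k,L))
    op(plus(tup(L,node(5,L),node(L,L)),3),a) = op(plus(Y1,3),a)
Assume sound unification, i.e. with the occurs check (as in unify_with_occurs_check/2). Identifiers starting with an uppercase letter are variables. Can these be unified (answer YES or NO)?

YES

Bind Y := 5; substituting into the one remaining equation that mentions Y gives: node(node(a,plus(5,op(a,Y1))),op(k,node(tup(a,3,5),1))) = node(node(a,S),op(k,L)).
Decompose node/2: node(a,plus(5,op(a,Y1))) = node(a,S),  op(k,node(tup(a,3,5),1)) = op(k,L).
Decompose node/2: a = a,  plus(5,op(a,Y1)) = S.
Delete trivial equation a = a.
Bind S := plus(5,op(a,Y1)); no other remaining equation mentions S.
Decompose op/2: k = k,  node(tup(a,3,5),1) = L.
Delete trivial equation k = k.
Bind L := node(tup(a,3,5),1); substituting into the remaining equation gives: op(plus(tup(node(tup(a,3,5),1),node(5,node(tup(a,3,5),1)),node(node(tup(a,3,5),1),node(tup(a,3,5),1))),3),a) = op(plus(Y1,3),a).
Decompose op/2: plus(tup(node(tup(a,3,5),1),node(5,node(tup(a,3,5),1)),node(node(tup(a,3,5),1),node(tup(a,3,5),1))),3) = plus(Y1,3),  a = a.
Decompose plus/2: tup(node(tup(a,3,5),1),node(5,node(tup(a,3,5),1)),node(node(tup(a,3,5),1),node(tup(a,3,5),1))) = Y1,  3 = 3.
Bind Y1 := tup(node(tup(a,3,5),1),node(5,node(tup(a,3,5),1)),node(node(tup(a,3,5),1),node(tup(a,3,5),1))); no other remaining equation mentions Y1. Substituting into the earlier binding gives S := plus(5,op(a,tup(node(tup(a,3,5),1),node(5,node(tup(a,3,5),1)),node(node(tup(a,3,5),1),node(tup(a,3,5),1))))).
Delete trivial equation 3 = 3.
Delete trivial equation a = a.
No equations remain and no clash or occurs-check failure arose, so a unifier exists.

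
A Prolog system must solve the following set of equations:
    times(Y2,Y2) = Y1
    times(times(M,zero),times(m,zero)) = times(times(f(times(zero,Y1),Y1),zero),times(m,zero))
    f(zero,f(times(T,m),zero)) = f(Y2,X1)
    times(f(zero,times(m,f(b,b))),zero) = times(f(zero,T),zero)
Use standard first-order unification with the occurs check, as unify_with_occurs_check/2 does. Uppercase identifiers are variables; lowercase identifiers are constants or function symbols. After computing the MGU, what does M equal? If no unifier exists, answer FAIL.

f(times(zero,times(zero,zero)),times(zero,zero))

Bind Y1 := times(Y2,Y2); substituting into the one remaining equation that mentions Y1 gives: times(times(M,zero),times(m,zero)) = times(times(f(times(zero,times(Y2,Y2)),times(Y2,Y2)),zero),times(m,zero)).
Decompose times/2: times(M,zero) = times(f(times(zero,times(Y2,Y2)),times(Y2,Y2)),zero),  times(m,zero) = times(m,zero).
Decompose times/2: M = f(times(zero,times(Y2,Y2)),times(Y2,Y2)),  zero = zero.
Bind M := f(times(zero,times(Y2,Y2)),times(Y2,Y2)); no other remaining equation mentions M.
Delete trivial equation zero = zero.
Delete trivial equation times(m,zero) = times(m,zero).
Decompose f/2: zero = Y2,  f(times(T,m),zero) = X1.
Bind Y2 := zero; no other remaining equation mentions Y2. Substituting into the earlier bindings gives Y1 := times(zero,zero), M := f(times(zero,times(zero,zero)),times(zero,zero)).
Bind X1 := f(times(T,m),zero); no other remaining equation mentions X1.
Decompose times/2: f(zero,times(m,f(b,b))) = f(zero,T),  zero = zero.
Decompose f/2: zero = zero,  times(m,f(b,b)) = T.
Delete trivial equation zero = zero.
Bind T := times(m,f(b,b)); no other remaining equation mentions T. Substituting into the earlier binding gives X1 := f(times(times(m,f(b,b)),m),zero).
Delete trivial equation zero = zero.
MGU = { Y1 = times(zero,zero), M = f(times(zero,times(zero,zero)),times(zero,zero)), Y2 = zero, X1 = f(times(times(m,f(b,b)),m),zero), T = times(m,f(b,b)) }, so M = f(times(zero,times(zero,zero)),times(zero,zero)).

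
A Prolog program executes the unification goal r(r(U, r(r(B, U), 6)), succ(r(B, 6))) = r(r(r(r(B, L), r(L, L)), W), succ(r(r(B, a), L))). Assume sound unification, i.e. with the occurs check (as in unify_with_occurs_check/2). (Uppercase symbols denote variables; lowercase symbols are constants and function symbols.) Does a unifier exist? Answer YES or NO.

NO

Decompose r/2: r(U, r(r(B, U), 6)) = r(r(r(B, L), r(L, L)), W),  succ(r(B, 6)) = succ(r(r(B, a), L)).
Decompose r/2: U = r(r(B, L), r(L, L)),  r(r(B, U), 6) = W.
Bind U := r(r(B, L), r(L, L)); substituting into the one remaining equation that mentions U gives: r(r(B, r(r(B, L), r(L, L))), 6) = W.
Bind W := r(r(B, r(r(B, L), r(L, L))), 6); no other remaining equation mentions W.
Decompose succ/1: r(B, 6) = r(r(B, a), L).
Decompose r/2: B = r(B, a),  6 = L.
Occurs check fails: B occurs in r(B, a); the equation B = r(B, a) has no finite solution.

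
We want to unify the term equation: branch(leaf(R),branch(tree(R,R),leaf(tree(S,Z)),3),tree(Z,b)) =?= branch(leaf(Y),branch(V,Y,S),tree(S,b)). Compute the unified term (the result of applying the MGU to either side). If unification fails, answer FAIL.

Decompose branch/3: leaf(R) =?= leaf(Y),  branch(tree(R,R),leaf(tree(S,Z)),3) =?= branch(V,Y,S),  tree(Z,b) =?= tree(S,b).
Decompose leaf/1: R =?= Y.
Bind R := Y; substituting into the one remaining equation that mentions R gives: branch(tree(Y,Y),leaf(tree(S,Z)),3) =?= branch(V,Y,S).
Decompose branch/3: tree(Y,Y) =?= V,  leaf(tree(S,Z)) =?= Y,  3 =?= S.
Bind V := tree(Y,Y); no other remaining equation mentions V.
Bind Y := leaf(tree(S,Z)); no other remaining equation mentions Y. Substituting into the earlier bindings gives R := leaf(tree(S,Z)), V := tree(leaf(tree(S,Z)),leaf(tree(S,Z))).
Bind S := 3; substituting into the remaining equation gives: tree(Z,b) =?= tree(3,b). Substituting into the earlier bindings gives R := leaf(tree(3,Z)), V := tree(leaf(tree(3,Z)),leaf(tree(3,Z))), Y := leaf(tree(3,Z)).
Decompose tree/2: Z =?= 3,  b =?= b.
Bind Z := 3; no other remaining equation mentions Z. Substituting into the earlier bindings gives R := leaf(tree(3,3)), V := tree(leaf(tree(3,3)),leaf(tree(3,3))), Y := leaf(tree(3,3)).
Delete trivial equation b =?= b.
Applying the MGU to either side gives branch(leaf(leaf(tree(3,3))),branch(tree(leaf(tree(3,3)),leaf(tree(3,3))),leaf(tree(3,3)),3),tree(3,b)).

branch(leaf(leaf(tree(3,3))),branch(tree(leaf(tree(3,3)),leaf(tree(3,3))),leaf(tree(3,3)),3),tree(3,b))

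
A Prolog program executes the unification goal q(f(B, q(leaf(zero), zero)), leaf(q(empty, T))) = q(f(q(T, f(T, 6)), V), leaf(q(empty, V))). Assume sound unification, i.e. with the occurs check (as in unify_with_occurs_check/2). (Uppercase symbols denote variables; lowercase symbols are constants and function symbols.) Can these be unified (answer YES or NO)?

YES

Decompose q/2: f(B, q(leaf(zero), zero)) = f(q(T, f(T, 6)), V),  leaf(q(empty, T)) = leaf(q(empty, V)).
Decompose f/2: B = q(T, f(T, 6)),  q(leaf(zero), zero) = V.
Bind B := q(T, f(T, 6)); no other remaining equation mentions B.
Bind V := q(leaf(zero), zero); substituting into the remaining equation gives: leaf(q(empty, T)) = leaf(q(empty, q(leaf(zero), zero))).
Decompose leaf/1: q(empty, T) = q(empty, q(leaf(zero), zero)).
Decompose q/2: empty = empty,  T = q(leaf(zero), zero).
Delete trivial equation empty = empty.
Bind T := q(leaf(zero), zero). Substituting into the earlier binding gives B := q(q(leaf(zero), zero), f(q(leaf(zero), zero), 6)).
No equations remain and no clash or occurs-check failure arose, so a unifier exists.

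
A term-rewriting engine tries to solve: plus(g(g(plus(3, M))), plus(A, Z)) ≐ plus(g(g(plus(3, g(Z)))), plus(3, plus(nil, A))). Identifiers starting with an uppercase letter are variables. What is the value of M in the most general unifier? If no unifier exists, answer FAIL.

g(plus(nil, 3))

Decompose plus/2: g(g(plus(3, M))) ≐ g(g(plus(3, g(Z)))),  plus(A, Z) ≐ plus(3, plus(nil, A)).
Decompose g/1: g(plus(3, M)) ≐ g(plus(3, g(Z))).
Decompose g/1: plus(3, M) ≐ plus(3, g(Z)).
Decompose plus/2: 3 ≐ 3,  M ≐ g(Z).
Delete trivial equation 3 ≐ 3.
Bind M := g(Z); no other remaining equation mentions M.
Decompose plus/2: A ≐ 3,  Z ≐ plus(nil, A).
Bind A := 3; substituting into the remaining equation gives: Z ≐ plus(nil, 3).
Bind Z := plus(nil, 3). Substituting into the earlier binding gives M := g(plus(nil, 3)).
MGU = { M := g(plus(nil, 3)), A := 3, Z := plus(nil, 3) }, so M := g(plus(nil, 3)).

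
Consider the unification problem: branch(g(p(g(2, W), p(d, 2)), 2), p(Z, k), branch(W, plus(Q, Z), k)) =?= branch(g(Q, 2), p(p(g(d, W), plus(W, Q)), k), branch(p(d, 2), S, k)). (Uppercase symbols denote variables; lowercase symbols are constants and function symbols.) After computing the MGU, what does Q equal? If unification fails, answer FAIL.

p(g(2, p(d, 2)), p(d, 2))

Decompose branch/3: g(p(g(2, W), p(d, 2)), 2) =?= g(Q, 2),  p(Z, k) =?= p(p(g(d, W), plus(W, Q)), k),  branch(W, plus(Q, Z), k) =?= branch(p(d, 2), S, k).
Decompose g/2: p(g(2, W), p(d, 2)) =?= Q,  2 =?= 2.
Bind Q := p(g(2, W), p(d, 2)); substituting into the 2 remaining equations that mention Q gives: p(Z, k) =?= p(p(g(d, W), plus(W, p(g(2, W), p(d, 2)))), k),  branch(W, plus(p(g(2, W), p(d, 2)), Z), k) =?= branch(p(d, 2), S, k).
Delete trivial equation 2 =?= 2.
Decompose p/2: Z =?= p(g(d, W), plus(W, p(g(2, W), p(d, 2)))),  k =?= k.
Bind Z := p(g(d, W), plus(W, p(g(2, W), p(d, 2)))); substituting into the one remaining equation that mentions Z gives: branch(W, plus(p(g(2, W), p(d, 2)), p(g(d, W), plus(W, p(g(2, W), p(d, 2))))), k) =?= branch(p(d, 2), S, k).
Delete trivial equation k =?= k.
Decompose branch/3: W =?= p(d, 2),  plus(p(g(2, W), p(d, 2)), p(g(d, W), plus(W, p(g(2, W), p(d, 2))))) =?= S,  k =?= k.
Bind W := p(d, 2); substituting into the one remaining equation that mentions W gives: plus(p(g(2, p(d, 2)), p(d, 2)), p(g(d, p(d, 2)), plus(p(d, 2), p(g(2, p(d, 2)), p(d, 2))))) =?= S. Substituting into the earlier bindings gives Q := p(g(2, p(d, 2)), p(d, 2)), Z := p(g(d, p(d, 2)), plus(p(d, 2), p(g(2, p(d, 2)), p(d, 2)))).
Bind S := plus(p(g(2, p(d, 2)), p(d, 2)), p(g(d, p(d, 2)), plus(p(d, 2), p(g(2, p(d, 2)), p(d, 2))))); no other remaining equation mentions S.
Delete trivial equation k =?= k.
MGU = { Q ↦ p(g(2, p(d, 2)), p(d, 2)), Z ↦ p(g(d, p(d, 2)), plus(p(d, 2), p(g(2, p(d, 2)), p(d, 2)))), W ↦ p(d, 2), S ↦ plus(p(g(2, p(d, 2)), p(d, 2)), p(g(d, p(d, 2)), plus(p(d, 2), p(g(2, p(d, 2)), p(d, 2))))) }, so Q ↦ p(g(2, p(d, 2)), p(d, 2)).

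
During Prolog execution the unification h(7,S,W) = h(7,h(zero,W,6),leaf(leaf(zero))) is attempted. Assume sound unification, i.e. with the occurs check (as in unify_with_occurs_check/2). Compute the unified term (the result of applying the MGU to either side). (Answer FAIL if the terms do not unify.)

h(7,h(zero,leaf(leaf(zero)),6),leaf(leaf(zero)))

Decompose h/3: 7 = 7,  S = h(zero,W,6),  W = leaf(leaf(zero)).
Delete trivial equation 7 = 7.
Bind S := h(zero,W,6); no other remaining equation mentions S.
Bind W := leaf(leaf(zero)). Substituting into the earlier binding gives S := h(zero,leaf(leaf(zero)),6).
Applying the MGU to either side gives h(7,h(zero,leaf(leaf(zero)),6),leaf(leaf(zero))).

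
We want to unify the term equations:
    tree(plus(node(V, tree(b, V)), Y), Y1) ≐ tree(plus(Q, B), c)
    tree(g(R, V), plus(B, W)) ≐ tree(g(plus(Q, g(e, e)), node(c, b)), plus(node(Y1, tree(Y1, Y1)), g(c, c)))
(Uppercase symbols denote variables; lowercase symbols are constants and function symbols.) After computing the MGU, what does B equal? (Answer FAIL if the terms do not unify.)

node(c, tree(c, c))

Decompose tree/2: plus(node(V, tree(b, V)), Y) ≐ plus(Q, B),  Y1 ≐ c.
Decompose plus/2: node(V, tree(b, V)) ≐ Q,  Y ≐ B.
Bind Q := node(V, tree(b, V)); substituting into the one remaining equation that mentions Q gives: tree(g(R, V), plus(B, W)) ≐ tree(g(plus(node(V, tree(b, V)), g(e, e)), node(c, b)), plus(node(Y1, tree(Y1, Y1)), g(c, c))).
Bind Y := B; no other remaining equation mentions Y.
Bind Y1 := c; substituting into the remaining equation gives: tree(g(R, V), plus(B, W)) ≐ tree(g(plus(node(V, tree(b, V)), g(e, e)), node(c, b)), plus(node(c, tree(c, c)), g(c, c))).
Decompose tree/2: g(R, V) ≐ g(plus(node(V, tree(b, V)), g(e, e)), node(c, b)),  plus(B, W) ≐ plus(node(c, tree(c, c)), g(c, c)).
Decompose g/2: R ≐ plus(node(V, tree(b, V)), g(e, e)),  V ≐ node(c, b).
Bind R := plus(node(V, tree(b, V)), g(e, e)); no other remaining equation mentions R.
Bind V := node(c, b); no other remaining equation mentions V. Substituting into the earlier bindings gives Q := node(node(c, b), tree(b, node(c, b))), R := plus(node(node(c, b), tree(b, node(c, b))), g(e, e)).
Decompose plus/2: B ≐ node(c, tree(c, c)),  W ≐ g(c, c).
Bind B := node(c, tree(c, c)); no other remaining equation mentions B. Substituting into the earlier binding gives Y := node(c, tree(c, c)).
Bind W := g(c, c).
MGU = { Q -> node(node(c, b), tree(b, node(c, b))), Y -> node(c, tree(c, c)), Y1 -> c, R -> plus(node(node(c, b), tree(b, node(c, b))), g(e, e)), V -> node(c, b), B -> node(c, tree(c, c)), W -> g(c, c) }, so B -> node(c, tree(c, c)).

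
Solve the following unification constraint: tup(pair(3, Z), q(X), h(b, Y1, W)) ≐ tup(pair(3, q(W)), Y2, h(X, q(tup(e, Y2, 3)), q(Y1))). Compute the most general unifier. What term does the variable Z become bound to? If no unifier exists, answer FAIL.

Decompose tup/3: pair(3, Z) ≐ pair(3, q(W)),  q(X) ≐ Y2,  h(b, Y1, W) ≐ h(X, q(tup(e, Y2, 3)), q(Y1)).
Decompose pair/2: 3 ≐ 3,  Z ≐ q(W).
Delete trivial equation 3 ≐ 3.
Bind Z := q(W); no other remaining equation mentions Z.
Bind Y2 := q(X); substituting into the remaining equation gives: h(b, Y1, W) ≐ h(X, q(tup(e, q(X), 3)), q(Y1)).
Decompose h/3: b ≐ X,  Y1 ≐ q(tup(e, q(X), 3)),  W ≐ q(Y1).
Bind X := b; substituting into the one remaining equation that mentions X gives: Y1 ≐ q(tup(e, q(b), 3)). Substituting into the earlier binding gives Y2 := q(b).
Bind Y1 := q(tup(e, q(b), 3)); substituting into the remaining equation gives: W ≐ q(q(tup(e, q(b), 3))).
Bind W := q(q(tup(e, q(b), 3))). Substituting into the earlier binding gives Z := q(q(q(tup(e, q(b), 3)))).
MGU = { Z -> q(q(q(tup(e, q(b), 3)))), Y2 -> q(b), X -> b, Y1 -> q(tup(e, q(b), 3)), W -> q(q(tup(e, q(b), 3))) }, so Z -> q(q(q(tup(e, q(b), 3)))).

q(q(q(tup(e, q(b), 3))))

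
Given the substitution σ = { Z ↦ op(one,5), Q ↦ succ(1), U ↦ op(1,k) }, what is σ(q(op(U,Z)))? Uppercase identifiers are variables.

Replace each occurrence of Z with op(one,5).
Replace each occurrence of U with op(1,k).
Result: q(op(op(1,k),op(one,5))).

q(op(op(1,k),op(one,5)))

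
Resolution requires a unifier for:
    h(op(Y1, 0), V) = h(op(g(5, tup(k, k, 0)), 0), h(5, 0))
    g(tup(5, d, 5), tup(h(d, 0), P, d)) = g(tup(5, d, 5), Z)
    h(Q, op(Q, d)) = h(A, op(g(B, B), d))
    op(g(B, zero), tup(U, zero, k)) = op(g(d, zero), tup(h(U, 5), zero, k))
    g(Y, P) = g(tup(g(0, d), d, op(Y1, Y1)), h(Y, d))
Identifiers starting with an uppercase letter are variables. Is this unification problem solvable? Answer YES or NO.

Decompose h/2: op(Y1, 0) = op(g(5, tup(k, k, 0)), 0),  V = h(5, 0).
Decompose op/2: Y1 = g(5, tup(k, k, 0)),  0 = 0.
Bind Y1 := g(5, tup(k, k, 0)); substituting into the one remaining equation that mentions Y1 gives: g(Y, P) = g(tup(g(0, d), d, op(g(5, tup(k, k, 0)), g(5, tup(k, k, 0)))), h(Y, d)).
Delete trivial equation 0 = 0.
Bind V := h(5, 0); no other remaining equation mentions V.
Decompose g/2: tup(5, d, 5) = tup(5, d, 5),  tup(h(d, 0), P, d) = Z.
Delete trivial equation tup(5, d, 5) = tup(5, d, 5).
Bind Z := tup(h(d, 0), P, d); no other remaining equation mentions Z.
Decompose h/2: Q = A,  op(Q, d) = op(g(B, B), d).
Bind Q := A; substituting into the one remaining equation that mentions Q gives: op(A, d) = op(g(B, B), d).
Decompose op/2: A = g(B, B),  d = d.
Bind A := g(B, B); no other remaining equation mentions A. Substituting into the earlier binding gives Q := g(B, B).
Delete trivial equation d = d.
Decompose op/2: g(B, zero) = g(d, zero),  tup(U, zero, k) = tup(h(U, 5), zero, k).
Decompose g/2: B = d,  zero = zero.
Bind B := d; no other remaining equation mentions B. Substituting into the earlier bindings gives Q := g(d, d), A := g(d, d).
Delete trivial equation zero = zero.
Decompose tup/3: U = h(U, 5),  zero = zero,  k = k.
Occurs check fails: U occurs in h(U, 5); the equation U = h(U, 5) has no finite solution.

NO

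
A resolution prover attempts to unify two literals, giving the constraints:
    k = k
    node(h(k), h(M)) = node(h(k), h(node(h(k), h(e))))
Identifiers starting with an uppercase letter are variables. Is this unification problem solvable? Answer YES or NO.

YES

Delete trivial equation k = k.
Decompose node/2: h(k) = h(k),  h(M) = h(node(h(k), h(e))).
Delete trivial equation h(k) = h(k).
Decompose h/1: M = node(h(k), h(e)).
Bind M := node(h(k), h(e)).
No equations remain and no clash or occurs-check failure arose, so a unifier exists.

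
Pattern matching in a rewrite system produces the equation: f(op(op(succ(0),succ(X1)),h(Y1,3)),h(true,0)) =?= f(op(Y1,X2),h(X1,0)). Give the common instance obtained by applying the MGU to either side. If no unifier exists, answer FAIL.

f(op(op(succ(0),succ(true)),h(op(succ(0),succ(true)),3)),h(true,0))

Decompose f/2: op(op(succ(0),succ(X1)),h(Y1,3)) =?= op(Y1,X2),  h(true,0) =?= h(X1,0).
Decompose op/2: op(succ(0),succ(X1)) =?= Y1,  h(Y1,3) =?= X2.
Bind Y1 := op(succ(0),succ(X1)); substituting into the one remaining equation that mentions Y1 gives: h(op(succ(0),succ(X1)),3) =?= X2.
Bind X2 := h(op(succ(0),succ(X1)),3); no other remaining equation mentions X2.
Decompose h/2: true =?= X1,  0 =?= 0.
Bind X1 := true; no other remaining equation mentions X1. Substituting into the earlier bindings gives Y1 := op(succ(0),succ(true)), X2 := h(op(succ(0),succ(true)),3).
Delete trivial equation 0 =?= 0.
Applying the MGU to either side gives f(op(op(succ(0),succ(true)),h(op(succ(0),succ(true)),3)),h(true,0)).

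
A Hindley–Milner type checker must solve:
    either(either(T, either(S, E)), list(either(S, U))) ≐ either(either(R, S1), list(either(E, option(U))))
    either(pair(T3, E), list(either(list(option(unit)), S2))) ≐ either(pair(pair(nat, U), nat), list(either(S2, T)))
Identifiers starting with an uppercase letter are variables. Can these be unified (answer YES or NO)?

NO

Decompose either/2: either(T, either(S, E)) ≐ either(R, S1),  list(either(S, U)) ≐ list(either(E, option(U))).
Decompose either/2: T ≐ R,  either(S, E) ≐ S1.
Bind T := R; substituting into the one remaining equation that mentions T gives: either(pair(T3, E), list(either(list(option(unit)), S2))) ≐ either(pair(pair(nat, U), nat), list(either(S2, R))).
Bind S1 := either(S, E); no other remaining equation mentions S1.
Decompose list/1: either(S, U) ≐ either(E, option(U)).
Decompose either/2: S ≐ E,  U ≐ option(U).
Bind S := E; no other remaining equation mentions S. Substituting into the earlier binding gives S1 := either(E, E).
Occurs check fails: U occurs in option(U); the equation U ≐ option(U) has no finite solution.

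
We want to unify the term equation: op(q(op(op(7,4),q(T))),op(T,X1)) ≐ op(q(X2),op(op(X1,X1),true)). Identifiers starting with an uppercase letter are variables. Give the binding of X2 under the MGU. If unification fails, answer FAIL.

Decompose op/2: q(op(op(7,4),q(T))) ≐ q(X2),  op(T,X1) ≐ op(op(X1,X1),true).
Decompose q/1: op(op(7,4),q(T)) ≐ X2.
Bind X2 := op(op(7,4),q(T)); no other remaining equation mentions X2.
Decompose op/2: T ≐ op(X1,X1),  X1 ≐ true.
Bind T := op(X1,X1); no other remaining equation mentions T. Substituting into the earlier binding gives X2 := op(op(7,4),q(op(X1,X1))).
Bind X1 := true. Substituting into the earlier bindings gives X2 := op(op(7,4),q(op(true,true))), T := op(true,true).
MGU = { X2 -> op(op(7,4),q(op(true,true))), T -> op(true,true), X1 -> true }, so X2 -> op(op(7,4),q(op(true,true))).

op(op(7,4),q(op(true,true)))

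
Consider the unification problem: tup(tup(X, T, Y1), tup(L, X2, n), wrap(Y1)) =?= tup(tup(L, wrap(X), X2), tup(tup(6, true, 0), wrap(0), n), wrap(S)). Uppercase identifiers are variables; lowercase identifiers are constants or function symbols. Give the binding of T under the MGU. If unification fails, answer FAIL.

wrap(tup(6, true, 0))

Decompose tup/3: tup(X, T, Y1) =?= tup(L, wrap(X), X2),  tup(L, X2, n) =?= tup(tup(6, true, 0), wrap(0), n),  wrap(Y1) =?= wrap(S).
Decompose tup/3: X =?= L,  T =?= wrap(X),  Y1 =?= X2.
Bind X := L; substituting into the one remaining equation that mentions X gives: T =?= wrap(L).
Bind T := wrap(L); no other remaining equation mentions T.
Bind Y1 := X2; substituting into the one remaining equation that mentions Y1 gives: wrap(X2) =?= wrap(S).
Decompose tup/3: L =?= tup(6, true, 0),  X2 =?= wrap(0),  n =?= n.
Bind L := tup(6, true, 0); no other remaining equation mentions L. Substituting into the earlier bindings gives X := tup(6, true, 0), T := wrap(tup(6, true, 0)).
Bind X2 := wrap(0); substituting into the one remaining equation that mentions X2 gives: wrap(wrap(0)) =?= wrap(S). Substituting into the earlier binding gives Y1 := wrap(0).
Delete trivial equation n =?= n.
Decompose wrap/1: wrap(0) =?= S.
Bind S := wrap(0).
MGU = { X -> tup(6, true, 0), T -> wrap(tup(6, true, 0)), Y1 -> wrap(0), L -> tup(6, true, 0), X2 -> wrap(0), S -> wrap(0) }, so T -> wrap(tup(6, true, 0)).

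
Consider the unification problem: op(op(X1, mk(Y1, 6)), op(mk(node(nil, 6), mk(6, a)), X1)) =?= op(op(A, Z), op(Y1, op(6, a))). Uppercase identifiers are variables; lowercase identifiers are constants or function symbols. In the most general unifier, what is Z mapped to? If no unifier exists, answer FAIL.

mk(mk(node(nil, 6), mk(6, a)), 6)

Decompose op/2: op(X1, mk(Y1, 6)) =?= op(A, Z),  op(mk(node(nil, 6), mk(6, a)), X1) =?= op(Y1, op(6, a)).
Decompose op/2: X1 =?= A,  mk(Y1, 6) =?= Z.
Bind X1 := A; substituting into the one remaining equation that mentions X1 gives: op(mk(node(nil, 6), mk(6, a)), A) =?= op(Y1, op(6, a)).
Bind Z := mk(Y1, 6); no other remaining equation mentions Z.
Decompose op/2: mk(node(nil, 6), mk(6, a)) =?= Y1,  A =?= op(6, a).
Bind Y1 := mk(node(nil, 6), mk(6, a)); no other remaining equation mentions Y1. Substituting into the earlier binding gives Z := mk(mk(node(nil, 6), mk(6, a)), 6).
Bind A := op(6, a). Substituting into the earlier binding gives X1 := op(6, a).
MGU = { X1 -> op(6, a), Z -> mk(mk(node(nil, 6), mk(6, a)), 6), Y1 -> mk(node(nil, 6), mk(6, a)), A -> op(6, a) }, so Z -> mk(mk(node(nil, 6), mk(6, a)), 6).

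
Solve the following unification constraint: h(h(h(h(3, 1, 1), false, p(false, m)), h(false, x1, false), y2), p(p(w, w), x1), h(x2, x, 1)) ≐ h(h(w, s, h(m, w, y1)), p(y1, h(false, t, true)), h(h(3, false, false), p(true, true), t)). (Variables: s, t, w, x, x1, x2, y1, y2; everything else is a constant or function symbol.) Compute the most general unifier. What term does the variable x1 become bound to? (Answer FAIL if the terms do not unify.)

Decompose h/3: h(h(h(3, 1, 1), false, p(false, m)), h(false, x1, false), y2) ≐ h(w, s, h(m, w, y1)),  p(p(w, w), x1) ≐ p(y1, h(false, t, true)),  h(x2, x, 1) ≐ h(h(3, false, false), p(true, true), t).
Decompose h/3: h(h(3, 1, 1), false, p(false, m)) ≐ w,  h(false, x1, false) ≐ s,  y2 ≐ h(m, w, y1).
Bind w := h(h(3, 1, 1), false, p(false, m)); substituting into the 2 remaining equations that mention w gives: y2 ≐ h(m, h(h(3, 1, 1), false, p(false, m)), y1),  p(p(h(h(3, 1, 1), false, p(false, m)), h(h(3, 1, 1), false, p(false, m))), x1) ≐ p(y1, h(false, t, true)).
Bind s := h(false, x1, false); no other remaining equation mentions s.
Bind y2 := h(m, h(h(3, 1, 1), false, p(false, m)), y1); no other remaining equation mentions y2.
Decompose p/2: p(h(h(3, 1, 1), false, p(false, m)), h(h(3, 1, 1), false, p(false, m))) ≐ y1,  x1 ≐ h(false, t, true).
Bind y1 := p(h(h(3, 1, 1), false, p(false, m)), h(h(3, 1, 1), false, p(false, m))); no other remaining equation mentions y1. Substituting into the earlier binding gives y2 := h(m, h(h(3, 1, 1), false, p(false, m)), p(h(h(3, 1, 1), false, p(false, m)), h(h(3, 1, 1), false, p(false, m)))).
Bind x1 := h(false, t, true); no other remaining equation mentions x1. Substituting into the earlier binding gives s := h(false, h(false, t, true), false).
Decompose h/3: x2 ≐ h(3, false, false),  x ≐ p(true, true),  1 ≐ t.
Bind x2 := h(3, false, false); no other remaining equation mentions x2.
Bind x := p(true, true); no other remaining equation mentions x.
Bind t := 1. Substituting into the earlier bindings gives s := h(false, h(false, 1, true), false), x1 := h(false, 1, true).
MGU = { w := h(h(3, 1, 1), false, p(false, m)), s := h(false, h(false, 1, true), false), y2 := h(m, h(h(3, 1, 1), false, p(false, m)), p(h(h(3, 1, 1), false, p(false, m)), h(h(3, 1, 1), false, p(false, m)))), y1 := p(h(h(3, 1, 1), false, p(false, m)), h(h(3, 1, 1), false, p(false, m))), x1 := h(false, 1, true), x2 := h(3, false, false), x := p(true, true), t := 1 }, so x1 := h(false, 1, true).

h(false, 1, true)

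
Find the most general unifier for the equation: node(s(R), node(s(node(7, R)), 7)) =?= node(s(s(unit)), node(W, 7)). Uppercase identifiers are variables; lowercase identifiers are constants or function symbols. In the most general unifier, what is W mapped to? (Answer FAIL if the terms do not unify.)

Decompose node/2: s(R) =?= s(s(unit)),  node(s(node(7, R)), 7) =?= node(W, 7).
Decompose s/1: R =?= s(unit).
Bind R := s(unit); substituting into the remaining equation gives: node(s(node(7, s(unit))), 7) =?= node(W, 7).
Decompose node/2: s(node(7, s(unit))) =?= W,  7 =?= 7.
Bind W := s(node(7, s(unit))); no other remaining equation mentions W.
Delete trivial equation 7 =?= 7.
MGU = { R := s(unit), W := s(node(7, s(unit))) }, so W := s(node(7, s(unit))).

s(node(7, s(unit)))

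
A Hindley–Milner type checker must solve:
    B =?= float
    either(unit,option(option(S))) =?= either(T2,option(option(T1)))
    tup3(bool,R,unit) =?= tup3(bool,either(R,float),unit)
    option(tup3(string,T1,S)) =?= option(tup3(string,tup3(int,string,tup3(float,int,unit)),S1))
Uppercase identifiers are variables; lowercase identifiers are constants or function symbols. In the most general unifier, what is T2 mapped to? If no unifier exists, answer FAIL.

FAIL

Bind B := float; no other remaining equation mentions B.
Decompose either/2: unit =?= T2,  option(option(S)) =?= option(option(T1)).
Bind T2 := unit; no other remaining equation mentions T2.
Decompose option/1: option(S) =?= option(T1).
Decompose option/1: S =?= T1.
Bind S := T1; substituting into the one remaining equation that mentions S gives: option(tup3(string,T1,T1)) =?= option(tup3(string,tup3(int,string,tup3(float,int,unit)),S1)).
Decompose tup3/3: bool =?= bool,  R =?= either(R,float),  unit =?= unit.
Delete trivial equation bool =?= bool.
Occurs check fails: R occurs in either(R,float); the equation R =?= either(R,float) has no finite solution.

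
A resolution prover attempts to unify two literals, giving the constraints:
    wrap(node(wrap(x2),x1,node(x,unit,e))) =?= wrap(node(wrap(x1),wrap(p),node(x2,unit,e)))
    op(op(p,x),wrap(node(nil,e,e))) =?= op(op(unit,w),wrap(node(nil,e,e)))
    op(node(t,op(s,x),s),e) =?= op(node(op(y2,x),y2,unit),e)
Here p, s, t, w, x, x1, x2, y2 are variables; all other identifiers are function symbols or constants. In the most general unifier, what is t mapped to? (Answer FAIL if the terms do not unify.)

Decompose wrap/1: node(wrap(x2),x1,node(x,unit,e)) =?= node(wrap(x1),wrap(p),node(x2,unit,e)).
Decompose node/3: wrap(x2) =?= wrap(x1),  x1 =?= wrap(p),  node(x,unit,e) =?= node(x2,unit,e).
Decompose wrap/1: x2 =?= x1.
Bind x2 := x1; substituting into the one remaining equation that mentions x2 gives: node(x,unit,e) =?= node(x1,unit,e).
Bind x1 := wrap(p); substituting into the one remaining equation that mentions x1 gives: node(x,unit,e) =?= node(wrap(p),unit,e). Substituting into the earlier binding gives x2 := wrap(p).
Decompose node/3: x =?= wrap(p),  unit =?= unit,  e =?= e.
Bind x := wrap(p); substituting into the 2 remaining equations that mention x gives: op(op(p,wrap(p)),wrap(node(nil,e,e))) =?= op(op(unit,w),wrap(node(nil,e,e))),  op(node(t,op(s,wrap(p)),s),e) =?= op(node(op(y2,wrap(p)),y2,unit),e).
Delete trivial equation unit =?= unit.
Delete trivial equation e =?= e.
Decompose op/2: op(p,wrap(p)) =?= op(unit,w),  wrap(node(nil,e,e)) =?= wrap(node(nil,e,e)).
Decompose op/2: p =?= unit,  wrap(p) =?= w.
Bind p := unit; substituting into the 2 remaining equations that mention p gives: wrap(unit) =?= w,  op(node(t,op(s,wrap(unit)),s),e) =?= op(node(op(y2,wrap(unit)),y2,unit),e). Substituting into the earlier bindings gives x2 := wrap(unit), x1 := wrap(unit), x := wrap(unit).
Bind w := wrap(unit); no other remaining equation mentions w.
Delete trivial equation wrap(node(nil,e,e)) =?= wrap(node(nil,e,e)).
Decompose op/2: node(t,op(s,wrap(unit)),s) =?= node(op(y2,wrap(unit)),y2,unit),  e =?= e.
Decompose node/3: t =?= op(y2,wrap(unit)),  op(s,wrap(unit)) =?= y2,  s =?= unit.
Bind t := op(y2,wrap(unit)); no other remaining equation mentions t.
Bind y2 := op(s,wrap(unit)); no other remaining equation mentions y2. Substituting into the earlier binding gives t := op(op(s,wrap(unit)),wrap(unit)).
Bind s := unit; no other remaining equation mentions s. Substituting into the earlier bindings gives t := op(op(unit,wrap(unit)),wrap(unit)), y2 := op(unit,wrap(unit)).
Delete trivial equation e =?= e.
MGU = { x2 -> wrap(unit), x1 -> wrap(unit), x -> wrap(unit), p -> unit, w -> wrap(unit), t -> op(op(unit,wrap(unit)),wrap(unit)), y2 -> op(unit,wrap(unit)), s -> unit }, so t -> op(op(unit,wrap(unit)),wrap(unit)).

op(op(unit,wrap(unit)),wrap(unit))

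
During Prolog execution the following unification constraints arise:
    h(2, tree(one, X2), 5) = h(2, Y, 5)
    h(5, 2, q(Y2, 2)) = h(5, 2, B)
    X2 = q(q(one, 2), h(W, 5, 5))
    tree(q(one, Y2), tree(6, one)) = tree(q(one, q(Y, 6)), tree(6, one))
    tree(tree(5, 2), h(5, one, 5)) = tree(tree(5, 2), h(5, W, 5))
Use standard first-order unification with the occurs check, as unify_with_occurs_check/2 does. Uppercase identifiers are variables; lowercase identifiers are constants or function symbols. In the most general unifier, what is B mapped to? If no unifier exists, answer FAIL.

q(q(tree(one, q(q(one, 2), h(one, 5, 5))), 6), 2)

Decompose h/3: 2 = 2,  tree(one, X2) = Y,  5 = 5.
Delete trivial equation 2 = 2.
Bind Y := tree(one, X2); substituting into the one remaining equation that mentions Y gives: tree(q(one, Y2), tree(6, one)) = tree(q(one, q(tree(one, X2), 6)), tree(6, one)).
Delete trivial equation 5 = 5.
Decompose h/3: 5 = 5,  2 = 2,  q(Y2, 2) = B.
Delete trivial equation 5 = 5.
Delete trivial equation 2 = 2.
Bind B := q(Y2, 2); no other remaining equation mentions B.
Bind X2 := q(q(one, 2), h(W, 5, 5)); substituting into the one remaining equation that mentions X2 gives: tree(q(one, Y2), tree(6, one)) = tree(q(one, q(tree(one, q(q(one, 2), h(W, 5, 5))), 6)), tree(6, one)). Substituting into the earlier binding gives Y := tree(one, q(q(one, 2), h(W, 5, 5))).
Decompose tree/2: q(one, Y2) = q(one, q(tree(one, q(q(one, 2), h(W, 5, 5))), 6)),  tree(6, one) = tree(6, one).
Decompose q/2: one = one,  Y2 = q(tree(one, q(q(one, 2), h(W, 5, 5))), 6).
Delete trivial equation one = one.
Bind Y2 := q(tree(one, q(q(one, 2), h(W, 5, 5))), 6); no other remaining equation mentions Y2. Substituting into the earlier binding gives B := q(q(tree(one, q(q(one, 2), h(W, 5, 5))), 6), 2).
Delete trivial equation tree(6, one) = tree(6, one).
Decompose tree/2: tree(5, 2) = tree(5, 2),  h(5, one, 5) = h(5, W, 5).
Delete trivial equation tree(5, 2) = tree(5, 2).
Decompose h/3: 5 = 5,  one = W,  5 = 5.
Delete trivial equation 5 = 5.
Bind W := one; no other remaining equation mentions W. Substituting into the earlier bindings gives Y := tree(one, q(q(one, 2), h(one, 5, 5))), B := q(q(tree(one, q(q(one, 2), h(one, 5, 5))), 6), 2), X2 := q(q(one, 2), h(one, 5, 5)), Y2 := q(tree(one, q(q(one, 2), h(one, 5, 5))), 6).
Delete trivial equation 5 = 5.
MGU = { Y -> tree(one, q(q(one, 2), h(one, 5, 5))), B -> q(q(tree(one, q(q(one, 2), h(one, 5, 5))), 6), 2), X2 -> q(q(one, 2), h(one, 5, 5)), Y2 -> q(tree(one, q(q(one, 2), h(one, 5, 5))), 6), W -> one }, so B -> q(q(tree(one, q(q(one, 2), h(one, 5, 5))), 6), 2).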